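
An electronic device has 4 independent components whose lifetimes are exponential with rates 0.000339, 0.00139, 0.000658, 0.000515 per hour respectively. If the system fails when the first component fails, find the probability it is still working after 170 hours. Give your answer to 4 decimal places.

The time to first failure is exponential with rate Σλ = 0.000339 + 0.00139 + 0.000658 + 0.000515 = 0.002902.
P(min > 170) = e^(−0.002902·170) = e^(−0.49334) ≈ 0.6106.

0.6106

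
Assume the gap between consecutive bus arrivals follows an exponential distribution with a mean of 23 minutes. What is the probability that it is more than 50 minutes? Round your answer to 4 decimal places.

0.1137

The rate is λ = 1/23 = 0.0434783 per minute.
P(X > 50) = e^(−λ·50) = e^(−2.1739) ≈ 0.1137.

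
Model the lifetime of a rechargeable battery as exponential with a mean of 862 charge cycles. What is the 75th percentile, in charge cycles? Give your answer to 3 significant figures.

The rate is λ = 1/862 = 0.00116009 per charge cycle.
Set 1 − e^(−λt) = 0.75, so t = −ln(0.25)/λ = 1.3863/0.00116009 ≈ 1194.99 charge cycles.

1190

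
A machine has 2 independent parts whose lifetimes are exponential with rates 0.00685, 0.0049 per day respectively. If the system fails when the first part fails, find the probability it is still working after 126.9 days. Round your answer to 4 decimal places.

0.2251

The time to first failure is exponential with rate Σλ = 0.00685 + 0.0049 = 0.01175.
P(min > 126.9) = e^(−0.01175·126.9) = e^(−1.4911) ≈ 0.2251.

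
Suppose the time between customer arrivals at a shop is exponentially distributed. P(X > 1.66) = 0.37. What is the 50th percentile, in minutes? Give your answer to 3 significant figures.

e^(−λ·1.66) = 0.37 ⇒ λ = −ln(0.37)/1.66 = 0.598947.
50th percentile: 1 − e^(−λt) = 0.5, t = −ln(0.5)/λ = 1.15728 minutes.

1.16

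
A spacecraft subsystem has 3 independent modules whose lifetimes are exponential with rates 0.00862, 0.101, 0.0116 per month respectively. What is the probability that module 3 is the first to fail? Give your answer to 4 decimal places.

The time to first failure is exponential with rate Σλ = 0.00862 + 0.101 + 0.0116 = 0.12122.
P(module 3 first) = λ_3/Σλ = 0.0116/0.12122 ≈ 0.0957.

0.0957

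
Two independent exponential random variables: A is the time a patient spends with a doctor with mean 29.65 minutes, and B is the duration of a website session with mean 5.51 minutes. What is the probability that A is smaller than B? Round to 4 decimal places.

0.1567

λ_1 = 1/29.65 = 0.0337268, λ_2 = 1/5.51 = 0.181488.
For independent exponentials, P(A < B) = λ_1/(λ_1+λ_2) = 0.0337268/0.215215 ≈ 0.1567.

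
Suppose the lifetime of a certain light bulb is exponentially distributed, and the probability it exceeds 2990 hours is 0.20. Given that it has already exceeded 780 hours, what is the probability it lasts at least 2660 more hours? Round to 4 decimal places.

0.2389

From e^(−λ·2990) = 0.20, λ = −ln(0.20)/2990 = 0.000538274.
Memoryless: P(X > 780+2660 | X > 780) = P(X > 2660) = e^(−0.000538274·2660) ≈ 0.2389.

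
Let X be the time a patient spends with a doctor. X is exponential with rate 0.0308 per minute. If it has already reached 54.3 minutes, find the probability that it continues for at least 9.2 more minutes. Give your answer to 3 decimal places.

0.753

The exponential is memoryless, so the remaining time is again Exp(λ): the condition X > 54.3 is irrelevant.
P(X > 9.2) = e^(−0.28336) ≈ 0.753.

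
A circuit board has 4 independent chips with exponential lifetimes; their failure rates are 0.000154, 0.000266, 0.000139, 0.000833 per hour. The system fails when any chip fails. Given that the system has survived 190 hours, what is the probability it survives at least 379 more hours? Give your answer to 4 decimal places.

Time to first failure ~ Exp(Σλ) with Σλ = 0.001392.
By memorylessness, P(T > 190+379 | T > 190) = P(T > 379) = e^(−0.001392·379) ≈ 0.5900.

0.5900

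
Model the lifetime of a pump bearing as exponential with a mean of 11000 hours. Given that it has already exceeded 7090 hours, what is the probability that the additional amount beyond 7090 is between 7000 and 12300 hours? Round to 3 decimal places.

0.202

The rate is λ = 1/11000 = 0.0000909091 per hour.
Memoryless: the residual past 7090 is again Exp(λ).
P(7000 < residual < 12300) = e^(−λ·7000) − e^(−λ·12300) = 0.52921 − 0.32687 ≈ 0.202.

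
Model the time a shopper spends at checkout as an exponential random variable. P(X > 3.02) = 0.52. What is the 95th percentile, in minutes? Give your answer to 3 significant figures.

13.8

e^(−λ·3.02) = 0.52 ⇒ λ = −ln(0.52)/3.02 = 0.216532.
95th percentile: 1 − e^(−λt) = 0.95, t = −ln(0.05)/λ = 13.8351 minutes.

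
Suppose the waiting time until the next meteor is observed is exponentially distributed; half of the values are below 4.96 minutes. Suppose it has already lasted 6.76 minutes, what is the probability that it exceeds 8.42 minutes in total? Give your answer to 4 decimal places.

0.7930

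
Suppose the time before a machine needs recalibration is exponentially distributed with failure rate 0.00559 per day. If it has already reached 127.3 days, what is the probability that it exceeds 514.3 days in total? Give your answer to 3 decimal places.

0.115

The exponential is memoryless, so the remaining time is again Exp(λ): the condition X > 127.3 is irrelevant.
P(X > 387) = e^(−2.1633) ≈ 0.115.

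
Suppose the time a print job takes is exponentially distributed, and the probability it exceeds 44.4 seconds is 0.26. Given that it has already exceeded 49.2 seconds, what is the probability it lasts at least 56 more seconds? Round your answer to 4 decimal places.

0.1829

From e^(−λ·44.4) = 0.26, λ = −ln(0.26)/44.4 = 0.0303395.
Memoryless: P(X > 49.2+56 | X > 49.2) = P(X > 56) = e^(−0.0303395·56) ≈ 0.1829.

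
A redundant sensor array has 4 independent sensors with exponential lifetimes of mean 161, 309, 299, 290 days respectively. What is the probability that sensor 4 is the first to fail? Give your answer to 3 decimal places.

Rates: λ_i = 1/mean_i → 0.00621118, 0.00323625, 0.00334448, 0.00344828; Σλ = 0.0162402.
P(sensor 4 first) = λ_4/Σλ = 0.00344828/0.0162402 ≈ 0.212.

0.212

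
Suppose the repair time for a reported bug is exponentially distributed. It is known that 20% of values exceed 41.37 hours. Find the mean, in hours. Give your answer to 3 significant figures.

25.7

e^(−λ·41.37) = 0.20 ⇒ λ = −ln(0.20)/41.37 = 0.0389035.
Mean = 1/λ = 25.7046 hours.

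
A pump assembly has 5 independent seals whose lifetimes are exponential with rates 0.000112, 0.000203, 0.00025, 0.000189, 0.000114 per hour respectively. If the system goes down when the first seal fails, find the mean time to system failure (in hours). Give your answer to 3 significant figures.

1150

The time to first failure is exponential with rate Σλ = 0.000112 + 0.000203 + 0.00025 + 0.000189 + 0.000114 = 0.000868.
E[min] = 1/Σλ = 1/0.000868 = 1152.07 hours.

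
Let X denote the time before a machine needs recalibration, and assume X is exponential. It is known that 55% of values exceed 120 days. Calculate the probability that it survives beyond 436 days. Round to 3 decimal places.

0.114

e^(−λ·120) = 0.55 ⇒ λ = −ln(0.55)/120 = 0.00498198.
P(X > 436) = e^(−0.00498198·436) = e^(−2.1721) ≈ 0.114.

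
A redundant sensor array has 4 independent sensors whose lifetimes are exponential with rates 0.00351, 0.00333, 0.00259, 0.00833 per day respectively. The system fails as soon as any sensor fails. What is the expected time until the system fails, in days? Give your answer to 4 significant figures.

56.31

The time to first failure is exponential with rate Σλ = 0.00351 + 0.00333 + 0.00259 + 0.00833 = 0.01776.
E[min] = 1/Σλ = 1/0.01776 = 56.3063 days.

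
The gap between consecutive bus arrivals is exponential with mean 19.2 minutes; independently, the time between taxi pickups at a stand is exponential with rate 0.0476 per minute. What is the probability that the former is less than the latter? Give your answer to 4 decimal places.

0.5225

λ_1 = 1/19.2 = 0.0520833, λ_2 = 0.0476.
For independent exponentials, P(the former < the latter) = λ_1/(λ_1+λ_2) = 0.0520833/0.0996833 ≈ 0.5225.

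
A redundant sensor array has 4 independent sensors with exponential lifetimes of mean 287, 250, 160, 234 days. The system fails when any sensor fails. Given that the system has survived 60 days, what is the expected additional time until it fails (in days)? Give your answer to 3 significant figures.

55.5

First-failure rate Σλ = 1/287 + 1/250 + 1/160 + 1/234 = 0.0180078.
By memorylessness the expected residual is 1/Σλ = 55.5314 days, regardless of the 60 already elapsed.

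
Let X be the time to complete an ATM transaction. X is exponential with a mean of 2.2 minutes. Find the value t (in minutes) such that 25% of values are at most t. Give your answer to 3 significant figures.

The rate is λ = 1/2.2 = 0.454545 per minute.
Set 1 − e^(−λt) = 0.25, so t = −ln(0.75)/λ = 0.28768/0.454545 ≈ 0.632901 minutes.

0.633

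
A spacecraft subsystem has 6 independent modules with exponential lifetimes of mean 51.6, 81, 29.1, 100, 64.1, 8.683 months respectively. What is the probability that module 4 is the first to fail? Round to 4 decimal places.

Rates: λ_i = 1/mean_i → 0.0193798, 0.0123457, 0.0343643, 0.01, 0.0156006, 0.115168; Σλ = 0.206858.
P(module 4 first) = λ_4/Σλ = 0.01/0.206858 ≈ 0.0483.

0.0483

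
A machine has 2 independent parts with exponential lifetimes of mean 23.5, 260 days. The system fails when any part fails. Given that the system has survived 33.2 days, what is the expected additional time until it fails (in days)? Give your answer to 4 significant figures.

First-failure rate Σλ = 1/23.5 + 1/260 = 0.0463993.
By memorylessness the expected residual is 1/Σλ = 21.552 days, regardless of the 33.2 already elapsed.

21.55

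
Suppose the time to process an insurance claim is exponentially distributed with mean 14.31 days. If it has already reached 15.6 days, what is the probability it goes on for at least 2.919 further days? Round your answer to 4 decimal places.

0.8155

The rate is λ = 1/14.31 = 0.0698812 per day.
The exponential is memoryless, so the remaining time is again Exp(λ): the condition X > 15.6 is irrelevant.
P(X > 2.919) = e^(−0.20398) ≈ 0.8155.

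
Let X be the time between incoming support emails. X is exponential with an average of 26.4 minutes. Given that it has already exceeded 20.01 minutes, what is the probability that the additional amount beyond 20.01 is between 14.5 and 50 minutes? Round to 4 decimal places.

The rate is λ = 1/26.4 = 0.0378788 per minute.
Memoryless: the residual past 20.01 is again Exp(λ).
P(14.5 < residual < 50) = e^(−λ·14.5) − e^(−λ·50) = 0.57739 − 0.15048 ≈ 0.4269.

0.4269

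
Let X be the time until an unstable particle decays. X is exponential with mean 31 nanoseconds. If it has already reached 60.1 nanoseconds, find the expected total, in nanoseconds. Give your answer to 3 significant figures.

The rate is λ = 1/31 = 0.0322581 per nanosecond.
By memorylessness, E[X | X > 60.1] = 60.1 + 1/λ = 60.1 + 31 = 91.1 nanoseconds.

91.1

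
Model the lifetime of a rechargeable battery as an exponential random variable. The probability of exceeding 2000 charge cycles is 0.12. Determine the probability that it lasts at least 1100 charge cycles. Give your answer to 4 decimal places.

0.3116

e^(−λ·2000) = 0.12 ⇒ λ = −ln(0.12)/2000 = 0.00106013.
P(X > 1100) = e^(−0.00106013·1100) = e^(−1.1661) ≈ 0.3116.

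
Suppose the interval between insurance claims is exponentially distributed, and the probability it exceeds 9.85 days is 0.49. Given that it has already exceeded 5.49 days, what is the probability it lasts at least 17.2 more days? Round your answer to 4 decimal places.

0.2878

From e^(−λ·9.85) = 0.49, λ = −ln(0.49)/9.85 = 0.0724213.
Memoryless: P(X > 5.49+17.2 | X > 5.49) = P(X > 17.2) = e^(−0.0724213·17.2) ≈ 0.2878.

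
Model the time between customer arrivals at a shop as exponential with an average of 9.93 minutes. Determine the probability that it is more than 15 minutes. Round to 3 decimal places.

The rate is λ = 1/9.93 = 0.100705 per minute.
P(X > 15) = e^(−λ·15) = e^(−1.5106) ≈ 0.221.

0.221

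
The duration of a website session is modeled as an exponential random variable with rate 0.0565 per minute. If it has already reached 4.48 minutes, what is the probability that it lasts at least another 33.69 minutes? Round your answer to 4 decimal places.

0.1490

The exponential is memoryless, so the remaining time is again Exp(λ): the condition X > 4.48 is irrelevant.
P(X > 33.69) = e^(−1.9035) ≈ 0.1490.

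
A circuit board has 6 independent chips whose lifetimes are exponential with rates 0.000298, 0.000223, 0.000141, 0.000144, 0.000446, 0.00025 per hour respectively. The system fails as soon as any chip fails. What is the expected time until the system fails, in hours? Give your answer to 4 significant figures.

665.8

The time to first failure is exponential with rate Σλ = 0.000298 + 0.000223 + 0.000141 + 0.000144 + 0.000446 + 0.00025 = 0.001502.
E[min] = 1/Σλ = 1/0.001502 = 665.779 hours.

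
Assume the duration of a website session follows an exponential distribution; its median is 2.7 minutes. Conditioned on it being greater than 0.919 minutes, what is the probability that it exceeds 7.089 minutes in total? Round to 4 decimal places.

For an exponential, median = ln(2)/λ, so λ = ln 2 / 2.7 = 0.256721 per minute.
The exponential is memoryless, so the remaining time is again Exp(λ): the condition X > 0.919 is irrelevant.
P(X > 6.17) = e^(−1.584) ≈ 0.2052.

0.2052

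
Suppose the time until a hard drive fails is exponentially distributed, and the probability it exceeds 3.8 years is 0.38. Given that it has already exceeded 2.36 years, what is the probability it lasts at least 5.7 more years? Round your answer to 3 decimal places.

From e^(−λ·3.8) = 0.38, λ = −ln(0.38)/3.8 = 0.254627.
Memoryless: P(X > 2.36+5.7 | X > 2.36) = P(X > 5.7) = e^(−0.254627·5.7) ≈ 0.234.

0.234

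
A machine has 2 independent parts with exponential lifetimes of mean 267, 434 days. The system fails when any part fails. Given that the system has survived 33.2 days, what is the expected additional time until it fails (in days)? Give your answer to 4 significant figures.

165.3

First-failure rate Σλ = 1/267 + 1/434 = 0.00604947.
By memorylessness the expected residual is 1/Σλ = 165.304 days, regardless of the 33.2 already elapsed.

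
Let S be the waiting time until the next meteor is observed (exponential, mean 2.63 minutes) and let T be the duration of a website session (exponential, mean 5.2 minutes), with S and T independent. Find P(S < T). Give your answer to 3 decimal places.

0.664

λ_1 = 1/2.63 = 0.380228, λ_2 = 1/5.2 = 0.192308.
For independent exponentials, P(S < T) = λ_1/(λ_1+λ_2) = 0.380228/0.572536 ≈ 0.664.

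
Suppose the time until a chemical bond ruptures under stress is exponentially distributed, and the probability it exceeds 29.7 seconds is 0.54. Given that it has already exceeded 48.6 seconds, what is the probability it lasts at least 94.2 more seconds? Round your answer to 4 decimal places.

From e^(−λ·29.7) = 0.54, λ = −ln(0.54)/29.7 = 0.020747.
Memoryless: P(X > 48.6+94.2 | X > 48.6) = P(X > 94.2) = e^(−0.020747·94.2) ≈ 0.1417.

0.1417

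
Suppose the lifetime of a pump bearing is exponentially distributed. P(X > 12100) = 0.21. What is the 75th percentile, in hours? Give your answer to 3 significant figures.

10700

e^(−λ·12100) = 0.21 ⇒ λ = −ln(0.21)/12100 = 0.000128979.
75th percentile: 1 − e^(−λt) = 0.75, t = −ln(0.25)/λ = 10748.2 hours.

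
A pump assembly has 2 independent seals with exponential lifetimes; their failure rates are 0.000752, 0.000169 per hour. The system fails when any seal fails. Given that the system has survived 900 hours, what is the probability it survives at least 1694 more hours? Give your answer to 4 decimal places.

Time to first failure ~ Exp(Σλ) with Σλ = 0.000921.
By memorylessness, P(T > 900+1694 | T > 900) = P(T > 1694) = e^(−0.000921·1694) ≈ 0.2101.

0.2101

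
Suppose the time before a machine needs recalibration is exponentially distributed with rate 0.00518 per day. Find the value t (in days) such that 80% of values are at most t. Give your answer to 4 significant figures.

310.7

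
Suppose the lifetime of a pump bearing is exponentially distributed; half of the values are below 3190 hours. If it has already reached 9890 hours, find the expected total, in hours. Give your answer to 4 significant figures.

14490

For an exponential, median = ln(2)/λ, so λ = ln 2 / 3190 = 0.000217288 per hour.
By memorylessness, E[X | X > 9890] = 9890 + 1/λ = 9890 + 4602.2 = 14492.2 hours.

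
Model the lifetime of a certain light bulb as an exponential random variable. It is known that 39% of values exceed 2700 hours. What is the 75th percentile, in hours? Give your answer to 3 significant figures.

e^(−λ·2700) = 0.39 ⇒ λ = −ln(0.39)/2700 = 0.000348744.
75th percentile: 1 − e^(−λt) = 0.75, t = −ln(0.25)/λ = 3975.11 hours.

3980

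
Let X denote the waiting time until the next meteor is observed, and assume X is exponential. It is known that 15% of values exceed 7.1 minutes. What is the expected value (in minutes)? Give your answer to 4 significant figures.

3.743

e^(−λ·7.1) = 0.15 ⇒ λ = −ln(0.15)/7.1 = 0.2672.
Mean = 1/λ = 3.74251 minutes.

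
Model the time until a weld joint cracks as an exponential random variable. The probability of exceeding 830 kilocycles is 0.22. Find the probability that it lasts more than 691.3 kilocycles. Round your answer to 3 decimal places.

0.283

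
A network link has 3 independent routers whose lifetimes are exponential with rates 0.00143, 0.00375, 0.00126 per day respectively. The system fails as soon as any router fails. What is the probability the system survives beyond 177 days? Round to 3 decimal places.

0.320

The time to first failure is exponential with rate Σλ = 0.00143 + 0.00375 + 0.00126 = 0.00644.
P(min > 177) = e^(−0.00644·177) = e^(−1.1399) ≈ 0.320.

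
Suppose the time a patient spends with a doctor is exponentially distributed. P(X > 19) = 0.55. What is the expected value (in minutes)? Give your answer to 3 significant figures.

31.8

e^(−λ·19) = 0.55 ⇒ λ = −ln(0.55)/19 = 0.0314651.
Mean = 1/λ = 31.7812 minutes.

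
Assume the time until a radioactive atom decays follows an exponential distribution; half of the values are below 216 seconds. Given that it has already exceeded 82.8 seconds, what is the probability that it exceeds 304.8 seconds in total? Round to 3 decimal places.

For an exponential, median = ln(2)/λ, so λ = ln 2 / 216 = 0.00320901 per second.
By the memoryless property, P(X > 82.8+222 | X > 82.8) = P(X > 222).
P(X > 222) = e^(−0.7124) ≈ 0.490.

0.490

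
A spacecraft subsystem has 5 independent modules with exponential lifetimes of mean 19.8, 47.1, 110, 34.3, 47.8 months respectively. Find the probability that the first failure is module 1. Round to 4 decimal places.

Rates: λ_i = 1/mean_i → 0.0505051, 0.0212314, 0.00909091, 0.0291545, 0.0209205; Σλ = 0.130902.
P(module 1 first) = λ_1/Σλ = 0.0505051/0.130902 ≈ 0.3858.

0.3858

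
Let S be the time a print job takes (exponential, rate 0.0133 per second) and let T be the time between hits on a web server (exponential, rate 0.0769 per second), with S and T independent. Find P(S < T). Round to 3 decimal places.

0.147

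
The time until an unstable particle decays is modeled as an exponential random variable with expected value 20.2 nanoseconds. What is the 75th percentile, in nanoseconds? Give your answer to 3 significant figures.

28.0

The rate is λ = 1/20.2 = 0.049505 per nanosecond.
Set 1 − e^(−λt) = 0.75, so t = −ln(0.25)/λ = 1.3863/0.049505 ≈ 28.0031 nanoseconds.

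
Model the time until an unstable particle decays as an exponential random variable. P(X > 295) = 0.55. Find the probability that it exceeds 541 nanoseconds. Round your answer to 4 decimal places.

e^(−λ·295) = 0.55 ⇒ λ = −ln(0.55)/295 = 0.00202657.
P(X > 541) = e^(−0.00202657·541) = e^(−1.0964) ≈ 0.3341.

0.3341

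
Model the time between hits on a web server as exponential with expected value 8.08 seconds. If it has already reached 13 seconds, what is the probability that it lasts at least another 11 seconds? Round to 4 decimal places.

0.2563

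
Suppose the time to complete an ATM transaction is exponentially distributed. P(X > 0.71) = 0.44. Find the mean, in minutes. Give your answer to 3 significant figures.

e^(−λ·0.71) = 0.44 ⇒ λ = −ln(0.44)/0.71 = 1.15631.
Mean = 1/λ = 0.86482 minutes.

0.865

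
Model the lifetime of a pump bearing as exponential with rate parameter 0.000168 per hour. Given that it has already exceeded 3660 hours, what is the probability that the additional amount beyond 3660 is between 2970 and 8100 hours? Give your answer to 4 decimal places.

Memoryless: the residual past 3660 is again Exp(λ).
P(2970 < residual < 8100) = e^(−λ·2970) − e^(−λ·8100) = 0.60716 − 0.25646 ≈ 0.3507.

0.3507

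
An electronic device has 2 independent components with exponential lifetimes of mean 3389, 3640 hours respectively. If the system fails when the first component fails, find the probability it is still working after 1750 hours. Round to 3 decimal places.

0.369

The first failure time is exponential with rate Σλ_i = 1/3389 + 1/3640 = 0.000569798 per hour.
P(min > 1750) = e^(−0.000569798·1750) = e^(−0.99715) ≈ 0.369.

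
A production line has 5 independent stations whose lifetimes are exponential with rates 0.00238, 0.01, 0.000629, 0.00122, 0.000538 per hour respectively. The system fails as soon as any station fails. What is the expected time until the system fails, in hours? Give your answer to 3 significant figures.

67.7

The time to first failure is exponential with rate Σλ = 0.00238 + 0.01 + 0.000629 + 0.00122 + 0.000538 = 0.014767.
E[min] = 1/Σλ = 1/0.014767 = 67.7186 hours.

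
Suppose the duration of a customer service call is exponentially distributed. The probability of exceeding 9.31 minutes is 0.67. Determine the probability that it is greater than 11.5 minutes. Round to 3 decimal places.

e^(−λ·9.31) = 0.67 ⇒ λ = −ln(0.67)/9.31 = 0.0430159.
P(X > 11.5) = e^(−0.0430159·11.5) = e^(−0.49468) ≈ 0.610.

0.610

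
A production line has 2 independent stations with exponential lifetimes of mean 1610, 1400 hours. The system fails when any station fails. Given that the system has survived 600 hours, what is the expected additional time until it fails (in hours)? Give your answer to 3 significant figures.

First-failure rate Σλ = 1/1610 + 1/1400 = 0.0013354.
By memorylessness the expected residual is 1/Σλ = 748.837 hours, regardless of the 600 already elapsed.

749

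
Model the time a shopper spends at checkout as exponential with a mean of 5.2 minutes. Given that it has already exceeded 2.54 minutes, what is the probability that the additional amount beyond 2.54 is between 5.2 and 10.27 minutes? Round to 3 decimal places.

0.229

The rate is λ = 1/5.2 = 0.192308 per minute.
Memoryless: the residual past 2.54 is again Exp(λ).
P(5.2 < residual < 10.27) = e^(−λ·5.2) − e^(−λ·10.27) = 0.36788 − 0.13876 ≈ 0.229.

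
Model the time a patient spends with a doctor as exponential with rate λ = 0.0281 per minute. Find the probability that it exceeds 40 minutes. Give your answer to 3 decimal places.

0.325

P(X > 40) = e^(−λ·40) = e^(−1.124) ≈ 0.325.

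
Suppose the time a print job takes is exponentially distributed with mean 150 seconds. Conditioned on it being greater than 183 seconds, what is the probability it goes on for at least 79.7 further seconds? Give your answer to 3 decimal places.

The rate is λ = 1/150 = 0.00666667 per second.
By the memoryless property, P(X > 183+79.7 | X > 183) = P(X > 79.7).
P(X > 79.7) = e^(−0.53133) ≈ 0.588.

0.588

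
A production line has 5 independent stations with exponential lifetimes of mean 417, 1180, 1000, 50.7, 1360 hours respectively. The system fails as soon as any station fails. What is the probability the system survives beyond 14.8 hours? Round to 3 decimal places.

0.694

The first failure time is exponential with rate Σλ_i = 1/417 + 1/1180 + 1/1000 + 1/50.7 + 1/1360 = 0.0247047 per hour.
P(min > 14.8) = e^(−0.0247047·14.8) = e^(−0.36563) ≈ 0.694.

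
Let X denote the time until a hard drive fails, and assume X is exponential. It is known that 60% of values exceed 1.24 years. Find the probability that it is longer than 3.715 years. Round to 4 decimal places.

e^(−λ·1.24) = 0.60 ⇒ λ = −ln(0.60)/1.24 = 0.411956.
P(X > 3.715) = e^(−0.411956·3.715) = e^(−1.5304) ≈ 0.2164.

0.2164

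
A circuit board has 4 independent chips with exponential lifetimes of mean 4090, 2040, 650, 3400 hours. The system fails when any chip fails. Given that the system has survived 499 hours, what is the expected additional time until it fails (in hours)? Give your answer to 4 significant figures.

First-failure rate Σλ = 1/4090 + 1/2040 + 1/650 + 1/3400 = 0.00256727.
By memorylessness the expected residual is 1/Σλ = 389.518 hours, regardless of the 499 already elapsed.

389.5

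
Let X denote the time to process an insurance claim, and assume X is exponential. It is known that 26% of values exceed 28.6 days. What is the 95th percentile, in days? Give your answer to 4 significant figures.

e^(−λ·28.6) = 0.26 ⇒ λ = −ln(0.26)/28.6 = 0.0471005.
95th percentile: 1 − e^(−λt) = 0.95, t = −ln(0.05)/λ = 63.603 days.

63.60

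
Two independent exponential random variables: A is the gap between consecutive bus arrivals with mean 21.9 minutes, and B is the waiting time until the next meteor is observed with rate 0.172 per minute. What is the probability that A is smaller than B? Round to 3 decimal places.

λ_1 = 1/21.9 = 0.0456621, λ_2 = 0.172.
For independent exponentials, P(A < B) = λ_1/(λ_1+λ_2) = 0.0456621/0.217662 ≈ 0.210.

0.210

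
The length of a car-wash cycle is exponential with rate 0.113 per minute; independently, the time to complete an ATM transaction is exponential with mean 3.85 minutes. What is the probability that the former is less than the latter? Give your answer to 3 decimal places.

λ_1 = 0.113, λ_2 = 1/3.85 = 0.25974.
For independent exponentials, P(the former < the latter) = λ_1/(λ_1+λ_2) = 0.113/0.37274 ≈ 0.303.

0.303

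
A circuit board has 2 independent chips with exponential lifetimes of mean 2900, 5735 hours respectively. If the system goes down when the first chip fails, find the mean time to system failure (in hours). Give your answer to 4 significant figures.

1926

The first failure time is exponential with rate Σλ_i = 1/2900 + 1/5735 = 0.000519196 per hour.
E[min] = 1/Σλ = 1/0.000519196 = 1926.06 hours.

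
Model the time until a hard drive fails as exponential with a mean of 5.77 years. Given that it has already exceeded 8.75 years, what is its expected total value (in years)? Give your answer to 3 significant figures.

The rate is λ = 1/5.77 = 0.17331 per year.
By memorylessness, E[X | X > 8.75] = 8.75 + 1/λ = 8.75 + 5.77 = 14.52 years.

14.5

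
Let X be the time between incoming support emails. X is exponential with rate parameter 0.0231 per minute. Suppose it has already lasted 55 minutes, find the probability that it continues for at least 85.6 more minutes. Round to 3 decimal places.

By the memoryless property, P(X > 55+85.6 | X > 55) = P(X > 85.6).
P(X > 85.6) = e^(−1.9774) ≈ 0.138.

0.138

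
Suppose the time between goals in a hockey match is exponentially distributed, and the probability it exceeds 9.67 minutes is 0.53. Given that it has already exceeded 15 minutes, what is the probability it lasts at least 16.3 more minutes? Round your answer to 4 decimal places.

From e^(−λ·9.67) = 0.53, λ = −ln(0.53)/9.67 = 0.0656544.
Memoryless: P(X > 15+16.3 | X > 15) = P(X > 16.3) = e^(−0.0656544·16.3) ≈ 0.3430.

0.3430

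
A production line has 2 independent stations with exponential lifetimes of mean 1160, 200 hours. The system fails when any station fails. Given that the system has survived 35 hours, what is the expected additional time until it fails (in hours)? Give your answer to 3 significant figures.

First-failure rate Σλ = 1/1160 + 1/200 = 0.00586207.
By memorylessness the expected residual is 1/Σλ = 170.588 hours, regardless of the 35 already elapsed.

171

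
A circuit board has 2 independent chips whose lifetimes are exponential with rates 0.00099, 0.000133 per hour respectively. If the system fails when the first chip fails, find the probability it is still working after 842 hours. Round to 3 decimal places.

The time to first failure is exponential with rate Σλ = 0.00099 + 0.000133 = 0.001123.
P(min > 842) = e^(−0.001123·842) = e^(−0.94557) ≈ 0.388.

0.388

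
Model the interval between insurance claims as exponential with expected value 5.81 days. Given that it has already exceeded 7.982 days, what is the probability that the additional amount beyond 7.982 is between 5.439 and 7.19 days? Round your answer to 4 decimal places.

0.1020

The rate is λ = 1/5.81 = 0.172117 per day.
Memoryless: the residual past 7.982 is again Exp(λ).
P(5.439 < residual < 7.19) = e^(−λ·5.439) − e^(−λ·7.19) = 0.39214 − 0.29010 ≈ 0.1020.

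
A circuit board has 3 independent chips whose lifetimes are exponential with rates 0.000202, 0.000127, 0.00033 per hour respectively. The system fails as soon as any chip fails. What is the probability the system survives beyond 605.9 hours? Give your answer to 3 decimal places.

0.671

The time to first failure is exponential with rate Σλ = 0.000202 + 0.000127 + 0.00033 = 0.000659.
P(min > 605.9) = e^(−0.000659·605.9) = e^(−0.39929) ≈ 0.671.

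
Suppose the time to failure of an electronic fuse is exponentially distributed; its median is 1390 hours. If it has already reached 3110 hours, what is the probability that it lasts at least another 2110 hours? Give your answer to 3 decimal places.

For an exponential, median = ln(2)/λ, so λ = ln 2 / 1390 = 0.000498667 per hour.
P(X > s+t | X > s) = e^(−λ(s+t))/e^(−λs) = e^(−λt), independent of s = 3110.
P(X > 2110) = e^(−1.0522) ≈ 0.349.

0.349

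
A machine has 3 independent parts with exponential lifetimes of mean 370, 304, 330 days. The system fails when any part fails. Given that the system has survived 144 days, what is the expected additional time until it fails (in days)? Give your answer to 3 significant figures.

First-failure rate Σλ = 1/370 + 1/304 + 1/330 = 0.00902248.
By memorylessness the expected residual is 1/Σλ = 110.834 days, regardless of the 144 already elapsed.

111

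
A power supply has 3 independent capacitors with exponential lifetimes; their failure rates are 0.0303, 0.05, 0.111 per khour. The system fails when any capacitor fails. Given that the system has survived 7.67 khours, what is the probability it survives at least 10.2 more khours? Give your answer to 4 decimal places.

Time to first failure ~ Exp(Σλ) with Σλ = 0.1913.
By memorylessness, P(T > 7.67+10.2 | T > 7.67) = P(T > 10.2) = e^(−0.1913·10.2) ≈ 0.1421.

0.1421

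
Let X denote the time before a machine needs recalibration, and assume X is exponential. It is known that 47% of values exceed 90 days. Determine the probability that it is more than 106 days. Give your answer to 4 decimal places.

e^(−λ·90) = 0.47 ⇒ λ = −ln(0.47)/90 = 0.00838914.
P(X > 106) = e^(−0.00838914·106) = e^(−0.88925) ≈ 0.4110.

0.4110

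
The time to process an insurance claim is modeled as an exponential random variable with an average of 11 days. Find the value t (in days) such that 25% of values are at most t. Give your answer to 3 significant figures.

The rate is λ = 1/11 = 0.0909091 per day.
Set 1 − e^(−λt) = 0.25, so t = −ln(0.75)/λ = 0.28768/0.0909091 ≈ 3.1645 days.

3.16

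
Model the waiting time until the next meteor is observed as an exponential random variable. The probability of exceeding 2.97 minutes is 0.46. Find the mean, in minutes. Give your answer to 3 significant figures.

3.82

e^(−λ·2.97) = 0.46 ⇒ λ = −ln(0.46)/2.97 = 0.261458.
Mean = 1/λ = 3.82471 minutes.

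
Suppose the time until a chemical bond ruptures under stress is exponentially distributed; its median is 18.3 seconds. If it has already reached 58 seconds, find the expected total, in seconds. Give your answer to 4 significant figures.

For an exponential, median = ln(2)/λ, so λ = ln 2 / 18.3 = 0.0378769 per second.
By memorylessness, E[X | X > 58] = 58 + 1/λ = 58 + 26.4013 = 84.4013 seconds.

84.40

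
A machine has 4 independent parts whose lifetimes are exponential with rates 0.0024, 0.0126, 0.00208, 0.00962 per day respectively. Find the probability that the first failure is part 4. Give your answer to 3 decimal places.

The time to first failure is exponential with rate Σλ = 0.0024 + 0.0126 + 0.00208 + 0.00962 = 0.0267.
P(part 4 first) = λ_4/Σλ = 0.00962/0.0267 ≈ 0.360.

0.360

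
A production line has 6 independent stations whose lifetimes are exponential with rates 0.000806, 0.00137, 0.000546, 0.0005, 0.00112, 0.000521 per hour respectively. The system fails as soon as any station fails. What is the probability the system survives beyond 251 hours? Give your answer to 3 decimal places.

The time to first failure is exponential with rate Σλ = 0.000806 + 0.00137 + 0.000546 + 0.0005 + 0.00112 + 0.000521 = 0.004863.
P(min > 251) = e^(−0.004863·251) = e^(−1.2206) ≈ 0.295.

0.295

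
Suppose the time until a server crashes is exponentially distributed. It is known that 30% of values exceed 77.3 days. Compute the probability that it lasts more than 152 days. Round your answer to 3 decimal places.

0.094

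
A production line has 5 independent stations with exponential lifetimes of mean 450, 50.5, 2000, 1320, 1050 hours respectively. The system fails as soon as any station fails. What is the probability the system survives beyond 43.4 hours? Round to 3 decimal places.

0.349

The first failure time is exponential with rate Σλ_i = 1/450 + 1/50.5 + 1/2000 + 1/1320 + 1/1050 = 0.0242342 per hour.
P(min > 43.4) = e^(−0.0242342·43.4) = e^(−1.0518) ≈ 0.349.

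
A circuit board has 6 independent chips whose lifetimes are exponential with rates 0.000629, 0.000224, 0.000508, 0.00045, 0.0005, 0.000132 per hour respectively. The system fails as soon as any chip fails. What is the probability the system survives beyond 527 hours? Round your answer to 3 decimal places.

0.276

The time to first failure is exponential with rate Σλ = 0.000629 + 0.000224 + 0.000508 + 0.00045 + 0.0005 + 0.000132 = 0.002443.
P(min > 527) = e^(−0.002443·527) = e^(−1.2875) ≈ 0.276.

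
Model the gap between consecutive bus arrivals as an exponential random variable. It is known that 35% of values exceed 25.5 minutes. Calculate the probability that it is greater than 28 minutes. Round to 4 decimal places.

0.3158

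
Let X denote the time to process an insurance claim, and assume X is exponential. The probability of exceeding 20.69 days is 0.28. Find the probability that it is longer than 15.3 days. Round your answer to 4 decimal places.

0.3901

e^(−λ·20.69) = 0.28 ⇒ λ = −ln(0.28)/20.69 = 0.0615256.
P(X > 15.3) = e^(−0.0615256·15.3) = e^(−0.94134) ≈ 0.3901.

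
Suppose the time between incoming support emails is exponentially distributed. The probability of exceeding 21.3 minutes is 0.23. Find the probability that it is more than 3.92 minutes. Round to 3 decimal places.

e^(−λ·21.3) = 0.23 ⇒ λ = −ln(0.23)/21.3 = 0.0689989.
P(X > 3.92) = e^(−0.0689989·3.92) = e^(−0.27048) ≈ 0.763.

0.763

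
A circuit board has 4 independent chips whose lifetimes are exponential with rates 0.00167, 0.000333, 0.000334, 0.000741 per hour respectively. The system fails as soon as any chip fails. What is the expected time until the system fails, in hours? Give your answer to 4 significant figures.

The time to first failure is exponential with rate Σλ = 0.00167 + 0.000333 + 0.000334 + 0.000741 = 0.003078.
E[min] = 1/Σλ = 1/0.003078 = 324.886 hours.

324.9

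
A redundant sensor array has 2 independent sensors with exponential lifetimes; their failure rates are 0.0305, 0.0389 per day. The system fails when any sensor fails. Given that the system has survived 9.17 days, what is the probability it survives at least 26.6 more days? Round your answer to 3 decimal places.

Time to first failure ~ Exp(Σλ) with Σλ = 0.0694.
By memorylessness, P(T > 9.17+26.6 | T > 9.17) = P(T > 26.6) = e^(−0.0694·26.6) ≈ 0.158.

0.158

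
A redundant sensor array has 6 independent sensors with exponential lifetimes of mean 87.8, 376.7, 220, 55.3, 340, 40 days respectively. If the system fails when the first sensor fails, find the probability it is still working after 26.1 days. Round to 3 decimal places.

The first failure time is exponential with rate Σλ_i = 1/87.8 + 1/376.7 + 1/220 + 1/55.3 + 1/340 + 1/40 = 0.064614 per day.
P(min > 26.1) = e^(−0.064614·26.1) = e^(−1.6864) ≈ 0.185.

0.185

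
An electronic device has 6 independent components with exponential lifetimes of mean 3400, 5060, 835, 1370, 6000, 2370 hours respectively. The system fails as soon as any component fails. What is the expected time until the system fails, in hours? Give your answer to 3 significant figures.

The first failure time is exponential with rate Σλ_i = 1/3400 + 1/5060 + 1/835 + 1/1370 + 1/6000 + 1/2370 = 0.00300789 per hour.
E[min] = 1/Σλ = 1/0.00300789 = 332.459 hours.

332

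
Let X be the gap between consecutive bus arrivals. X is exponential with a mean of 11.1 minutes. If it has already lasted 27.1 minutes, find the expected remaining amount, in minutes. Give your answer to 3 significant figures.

11.1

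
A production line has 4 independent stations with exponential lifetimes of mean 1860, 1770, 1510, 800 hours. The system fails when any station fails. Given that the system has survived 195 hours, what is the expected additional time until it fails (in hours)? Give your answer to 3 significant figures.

First-failure rate Σλ = 1/1860 + 1/1770 + 1/1510 + 1/800 = 0.00301486.
By memorylessness the expected residual is 1/Σλ = 331.691 hours, regardless of the 195 already elapsed.

332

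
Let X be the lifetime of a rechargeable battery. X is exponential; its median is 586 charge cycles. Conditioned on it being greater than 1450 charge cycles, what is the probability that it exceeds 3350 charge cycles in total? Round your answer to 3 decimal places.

For an exponential, median = ln(2)/λ, so λ = ln 2 / 586 = 0.00118285 per charge cycle.
The exponential is memoryless, so the remaining time is again Exp(λ): the condition X > 1450 is irrelevant.
P(X > 1900) = e^(−2.2474) ≈ 0.106.

0.106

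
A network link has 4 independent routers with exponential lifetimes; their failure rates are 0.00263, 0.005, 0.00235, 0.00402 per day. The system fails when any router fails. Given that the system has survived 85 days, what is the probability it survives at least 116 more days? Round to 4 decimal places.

0.1971

Time to first failure ~ Exp(Σλ) with Σλ = 0.014.
By memorylessness, P(T > 85+116 | T > 85) = P(T > 116) = e^(−0.014·116) ≈ 0.1971.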